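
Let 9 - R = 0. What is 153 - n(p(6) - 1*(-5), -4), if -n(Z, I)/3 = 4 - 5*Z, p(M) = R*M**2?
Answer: -4770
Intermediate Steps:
R = 9 (R = 9 - 1*0 = 9 + 0 = 9)
p(M) = 9*M**2
n(Z, I) = -12 + 15*Z (n(Z, I) = -3*(4 - 5*Z) = -12 + 15*Z)
153 - n(p(6) - 1*(-5), -4) = 153 - (-12 + 15*(9*6**2 - 1*(-5))) = 153 - (-12 + 15*(9*36 + 5)) = 153 - (-12 + 15*(324 + 5)) = 153 - (-12 + 15*329) = 153 - (-12 + 4935) = 153 - 1*4923 = 153 - 4923 = -4770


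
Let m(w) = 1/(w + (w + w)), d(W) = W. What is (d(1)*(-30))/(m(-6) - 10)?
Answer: 540/181 ≈ 2.9834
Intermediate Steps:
m(w) = 1/(3*w) (m(w) = 1/(w + 2*w) = 1/(3*w))
(d(1)*(-30))/(m(-6) - 10) = (1*(-30))/((⅓)/(-6) - 10) = -30/((⅓)*(-⅙) - 10) = -30/(-1/18 - 10) = -30/(-181/18) = -18/181*(-30) = 540/181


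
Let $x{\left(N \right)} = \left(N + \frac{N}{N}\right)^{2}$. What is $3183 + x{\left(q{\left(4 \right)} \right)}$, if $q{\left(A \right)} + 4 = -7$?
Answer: $3283$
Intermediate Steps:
$q{\left(A \right)} = -11$ ($q{\left(A \right)} = -4 - 7 = -11$)
$x{\left(N \right)} = \left(1 + N\right)^{2}$ ($x{\left(N \right)} = \left(N + 1\right)^{2} = \left(1 + N\right)^{2}$)
$3183 + x{\left(q{\left(4 \right)} \right)} = 3183 + \left(1 - 11\right)^{2} = 3183 + \left(-10\right)^{2} = 3183 + 100 = 3283$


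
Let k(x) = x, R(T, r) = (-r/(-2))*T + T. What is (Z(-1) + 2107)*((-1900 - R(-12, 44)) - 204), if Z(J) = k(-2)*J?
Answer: -3855252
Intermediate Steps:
R(T, r) = T + T*r/2 (R(T, r) = (-r*(-½))*T + T = (r/2)*T + T = T*r/2 + T = T + T*r/2)
Z(J) = -2*J
(Z(-1) + 2107)*((-1900 - R(-12, 44)) - 204) = (-2*(-1) + 2107)*((-1900 - (-12)*(2 + 44)/2) - 204) = (2 + 2107)*((-1900 - (-12)*46/2) - 204) = 2109*((-1900 - 1*(-276)) - 204) = 2109*((-1900 + 276) - 204) = 2109*(-1624 - 204) = 2109*(-1828) = -3855252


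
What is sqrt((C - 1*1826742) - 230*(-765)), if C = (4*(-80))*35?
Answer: 2*I*sqrt(415498) ≈ 1289.2*I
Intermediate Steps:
C = -11200 (C = -320*35 = -11200)
sqrt((C - 1*1826742) - 230*(-765)) = sqrt((-11200 - 1*1826742) - 230*(-765)) = sqrt((-11200 - 1826742) + 175950) = sqrt(-1837942 + 175950) = sqrt(-1661992) = 2*I*sqrt(415498)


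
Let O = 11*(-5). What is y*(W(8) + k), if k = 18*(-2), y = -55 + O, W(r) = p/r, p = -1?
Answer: 15895/4 ≈ 3973.8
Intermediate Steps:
O = -55
W(r) = -1/r
y = -110 (y = -55 - 55 = -110)
k = -36
y*(W(8) + k) = -110*(-1/8 - 36) = -110*(-289/8) = 15895/4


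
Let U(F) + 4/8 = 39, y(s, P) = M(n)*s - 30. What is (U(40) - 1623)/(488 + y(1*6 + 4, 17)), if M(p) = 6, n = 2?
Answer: -3169/1036 ≈ -3.0589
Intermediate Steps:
y(s, P) = -30 + 6*s (y(s, P) = 6*s - 30 = -30 + 6*s)
U(F) = 77/2 (U(F) = -1/2 + 39 = 77/2)
(U(40) - 1623)/(488 + y(1*6 + 4, 17)) = (77/2 - 1623)/(488 + (-30 + 6*(1*6 + 4))) = -3169/(2*(488 + (-30 + 6*(6 + 4)))) = -3169/(2*(488 + (-30 + 6*10))) = -3169/(2*(488 + (-30 + 60))) = -3169/(2*(488 + 30)) = -3169/2/518 = -3169/2*1/518 = -3169/1036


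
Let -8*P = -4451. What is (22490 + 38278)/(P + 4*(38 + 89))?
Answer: 486144/8515 ≈ 57.093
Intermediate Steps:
P = 4451/8 (P = -⅛*(-4451) = 4451/8 ≈ 556.38)
(22490 + 38278)/(P + 4*(38 + 89)) = (22490 + 38278)/(4451/8 + 4*(38 + 89)) = 60768/(4451/8 + 4*127) = 60768/(4451/8 + 508) = 60768/(8515/8) = 60768*(8/8515) = 486144/8515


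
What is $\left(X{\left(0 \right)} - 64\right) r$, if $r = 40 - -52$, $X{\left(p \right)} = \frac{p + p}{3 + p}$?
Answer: $-5888$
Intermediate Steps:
$X{\left(p \right)} = \frac{2 p}{3 + p}$
$r = 92$ ($r = 40 + 52 = 92$)
$\left(X{\left(0 \right)} - 64\right) r = \left(2 \cdot 0 \frac{1}{3 + 0} - 64\right) 92 = \left(2 \cdot 0 \cdot \frac{1}{3} - 64\right) 92 = \left(0 - 64\right) 92 = \left(-64\right) 92 = -5888$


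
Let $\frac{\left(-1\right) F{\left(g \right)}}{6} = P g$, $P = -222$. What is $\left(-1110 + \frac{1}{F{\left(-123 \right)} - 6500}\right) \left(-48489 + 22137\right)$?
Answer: $\frac{311403166767}{10646} \approx 2.9251 \cdot 10^{7}$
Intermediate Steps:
$F{\left(g \right)} = 1332 g$ ($F{\left(g \right)} = - 6 \left(- 222 g\right) = 1332 g$)
$\left(-1110 + \frac{1}{F{\left(-123 \right)} - 6500}\right) \left(-48489 + 22137\right) = \left(-1110 + \frac{1}{1332 \left(-123\right) - 6500}\right) \left(-48489 + 22137\right) = \left(-1110 + \frac{1}{-163836 - 6500}\right) \left(-26352\right) = \left(-1110 + \frac{1}{-170336}\right) \left(-26352\right) = \left(-1110 - \frac{1}{170336}\right) \left(-26352\right) = \left(- \frac{189072961}{170336}\right) \left(-26352\right) = \frac{311403166767}{10646}$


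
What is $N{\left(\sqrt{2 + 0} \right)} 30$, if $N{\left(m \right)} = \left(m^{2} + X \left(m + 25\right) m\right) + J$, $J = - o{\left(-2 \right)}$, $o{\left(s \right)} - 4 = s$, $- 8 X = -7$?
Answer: $\frac{105}{2} + \frac{2625 \sqrt{2}}{4} \approx 980.58$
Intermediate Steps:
$X = \frac{7}{8}$ ($X = \left(- \frac{1}{8}\right) \left(-7\right) = \frac{7}{8} \approx 0.875$)
$o{\left(s \right)} = 4 + s$
$J = -2$ ($J = - (4 - 2) = \left(-1\right) 2 = -2$)
$N{\left(m \right)} = -2 + m^{2} + m \left(\frac{175}{8} + \frac{7 m}{8}\right)$ ($N{\left(m \right)} = \left(m^{2} + \frac{7 \left(m + 25\right)}{8} m\right) - 2 = \left(m^{2} + \frac{7 \left(25 + m\right)}{8} m\right) - 2 = \left(m^{2} + \left(\frac{175}{8} + \frac{7 m}{8}\right) m\right) - 2 = \left(m^{2} + m \left(\frac{175}{8} + \frac{7 m}{8}\right)\right) - 2 = -2 + m^{2} + m \left(\frac{175}{8} + \frac{7 m}{8}\right)$)
$N{\left(\sqrt{2 + 0} \right)} 30 = \left(-2 + \frac{15 \left(\sqrt{2 + 0}\right)^{2}}{8} + \frac{175 \sqrt{2 + 0}}{8}\right) 30 = \left(-2 + \frac{15 \left(\sqrt{2}\right)^{2}}{8} + \frac{175 \sqrt{2}}{8}\right) 30 = \left(-2 + \frac{15}{8} \cdot 2 + \frac{175 \sqrt{2}}{8}\right) 30 = \left(-2 + \frac{15}{4} + \frac{175 \sqrt{2}}{8}\right) 30 = \left(\frac{7}{4} + \frac{175 \sqrt{2}}{8}\right) 30 = \frac{105}{2} + \frac{2625 \sqrt{2}}{4}$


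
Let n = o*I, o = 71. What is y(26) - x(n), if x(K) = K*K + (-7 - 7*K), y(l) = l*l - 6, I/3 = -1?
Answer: -46183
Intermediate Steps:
I = -3 (I = 3*(-1) = -3)
y(l) = -6 + l**2 (y(l) = l**2 - 6 = -6 + l**2)
n = -213 (n = 71*(-3) = -213)
x(K) = -7 + K**2 - 7*K (x(K) = K**2 + (-7 - 7*K) = -7 + K**2 - 7*K)
y(26) - x(n) = (-6 + 26**2) - (-7 + (-213)**2 - 7*(-213)) = (-6 + 676) - (-7 + 45369 + 1491) = 670 - 1*46853 = 670 - 46853 = -46183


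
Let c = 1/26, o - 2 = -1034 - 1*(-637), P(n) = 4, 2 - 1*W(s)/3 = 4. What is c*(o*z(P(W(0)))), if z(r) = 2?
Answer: -395/13 ≈ -30.385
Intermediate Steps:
W(s) = -6 (W(s) = 6 - 3*4 = 6 - 12 = -6)
o = -395 (o = 2 + (-1034 - 1*(-637)) = 2 + (-1034 + 637) = 2 - 397 = -395)
c = 1/26 ≈ 0.038462
c*(o*z(P(W(0)))) = (-395*2)/26 = (1/26)*(-790) = -395/13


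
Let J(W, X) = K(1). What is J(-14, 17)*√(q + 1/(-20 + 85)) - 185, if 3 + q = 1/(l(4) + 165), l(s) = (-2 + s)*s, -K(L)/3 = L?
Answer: -185 - 3*I*√376673765/11245 ≈ -185.0 - 5.1778*I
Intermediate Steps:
K(L) = -3*L
l(s) = s*(-2 + s)
J(W, X) = -3 (J(W, X) = -3*1 = -3)
q = -518/173 (q = -3 + 1/(4*(-2 + 4) + 165) = -3 + 1/(4*2 + 165) = -3 + 1/(8 + 165) = -3 + 1/173 = -518/173 ≈ -2.9942)
J(-14, 17)*√(q + 1/(-20 + 85)) - 185 = -3*√(-518/173 + 1/(-20 + 85)) - 185 = -3*√(-518/173 + 1/65) - 185 = -3*I*√376673765/11245 - 185 = -185 - 3*I*√376673765/11245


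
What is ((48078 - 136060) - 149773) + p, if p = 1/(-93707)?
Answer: -22279307786/93707 ≈ -2.3776e+5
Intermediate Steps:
p = -1/93707 ≈ -1.0672e-5
((48078 - 136060) - 149773) + p = ((48078 - 136060) - 149773) - 1/93707 = (-87982 - 149773) - 1/93707 = -237755 - 1/93707 = -22279307786/93707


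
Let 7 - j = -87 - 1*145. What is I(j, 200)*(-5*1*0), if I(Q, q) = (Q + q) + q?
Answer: 0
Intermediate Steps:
j = 239 (j = 7 - (-87 - 1*145) = 7 - (-87 - 145) = 7 - 1*(-232) = 7 + 232 = 239)
I(Q, q) = Q + 2*q
I(j, 200)*(-5*1*0) = (239 + 2*200)*(-5*1*0) = (239 + 400)*(-5*0) = 639*0 = 0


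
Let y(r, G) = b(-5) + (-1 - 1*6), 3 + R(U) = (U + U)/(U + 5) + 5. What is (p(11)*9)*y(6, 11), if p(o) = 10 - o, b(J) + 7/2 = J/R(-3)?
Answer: 99/2 ≈ 49.500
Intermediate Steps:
R(U) = 2 + 2*U/(5 + U) (R(U) = -3 + ((U + U)/(U + 5) + 5) = -3 + ((2*U)/(5 + U) + 5) = -3 + (2*U/(5 + U) + 5) = -3 + (5 + 2*U/(5 + U)) = 2 + 2*U/(5 + U))
b(J) = -7/2 - J (b(J) = -7/2 + J/((2*(5 + 2*(-3))/(5 - 3))) = -7/2 + J/((2*(5 - 6)/2)) = -7/2 + J/((2*(½)*(-1))) = -7/2 + J/(-1) = -7/2 + J*(-1) = -7/2 - J)
y(r, G) = -11/2 (y(r, G) = (-7/2 - 1*(-5)) + (-1 - 1*6) = (-7/2 + 5) + (-1 - 6) = 3/2 - 7 = -11/2)
(p(11)*9)*y(6, 11) = ((10 - 1*11)*9)*(-11/2) = ((10 - 11)*9)*(-11/2) = -1*9*(-11/2) = -9*(-11/2) = 99/2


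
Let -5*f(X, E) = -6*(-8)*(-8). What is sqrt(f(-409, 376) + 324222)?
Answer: 3*sqrt(900830)/5 ≈ 569.47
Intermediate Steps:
f(X, E) = 384/5 (f(X, E) = -(-6*(-8))*(-8)/5 = -48*(-8)/5 = -1/5*(-384) = 384/5)
sqrt(f(-409, 376) + 324222) = sqrt(384/5 + 324222) = sqrt(1621494/5) = 3*sqrt(900830)/5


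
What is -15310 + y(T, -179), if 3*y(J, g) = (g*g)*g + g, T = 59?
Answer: -5781448/3 ≈ -1.9272e+6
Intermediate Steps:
y(J, g) = g/3 + g³/3 (y(J, g) = ((g*g)*g + g)/3 = (g²*g + g)/3 = (g³ + g)/3 = (g + g³)/3 = g/3 + g³/3)
-15310 + y(T, -179) = -15310 + (⅓)*(-179)*(1 + (-179)²) = -15310 + (⅓)*(-179)*(1 + 32041) = -15310 + (⅓)*(-179)*32042 = -15310 - 5735518/3 = -5781448/3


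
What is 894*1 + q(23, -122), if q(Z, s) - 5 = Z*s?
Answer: -1907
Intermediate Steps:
q(Z, s) = 5 + Z*s
894*1 + q(23, -122) = 894*1 + (5 + 23*(-122)) = 894 + (5 - 2806) = 894 - 2801 = -1907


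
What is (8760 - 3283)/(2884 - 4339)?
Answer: -5477/1455 ≈ -3.7643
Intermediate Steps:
(8760 - 3283)/(2884 - 4339) = 5477/(-1455) = 5477*(-1/1455) = -5477/1455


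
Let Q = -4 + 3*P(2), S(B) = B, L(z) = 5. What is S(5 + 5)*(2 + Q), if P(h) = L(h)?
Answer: 130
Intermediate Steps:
P(h) = 5
Q = 11 (Q = -4 + 3*5 = -4 + 15 = 11)
S(5 + 5)*(2 + Q) = (5 + 5)*(2 + 11) = 10*13 = 130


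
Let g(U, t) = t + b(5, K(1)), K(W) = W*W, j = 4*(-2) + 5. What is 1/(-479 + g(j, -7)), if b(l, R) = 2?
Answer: -1/484 ≈ -0.0020661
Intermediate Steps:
j = -3 (j = -8 + 5 = -3)
K(W) = W²
g(U, t) = 2 + t (g(U, t) = t + 2 = 2 + t)
1/(-479 + g(j, -7)) = 1/(-479 + (2 - 7)) = 1/(-479 - 5) = 1/(-484) = -1/484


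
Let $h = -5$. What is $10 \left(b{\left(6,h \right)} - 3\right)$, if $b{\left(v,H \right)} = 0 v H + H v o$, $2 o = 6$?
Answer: $-930$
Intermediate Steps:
$o = 3$ ($o = \frac{1}{2} \cdot 6 = 3$)
$b{\left(v,H \right)} = 3 H v$ ($b{\left(v,H \right)} = 0 v H + H v 3 = 0 H + 3 H v = 0 + 3 H v = 3 H v$)
$10 \left(b{\left(6,h \right)} - 3\right) = 10 \left(3 \left(-5\right) 6 - 3\right) = 10 \left(-90 - 3\right) = 10 \left(-93\right) = -930$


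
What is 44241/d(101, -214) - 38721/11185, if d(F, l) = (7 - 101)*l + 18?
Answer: -284773029/225198790 ≈ -1.2645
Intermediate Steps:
d(F, l) = 18 - 94*l (d(F, l) = -94*l + 18 = 18 - 94*l)
44241/d(101, -214) - 38721/11185 = 44241/(18 - 94*(-214)) - 38721/11185 = 44241/(18 + 20116) - 38721*1/11185 = 44241/20134 - 38721/11185 = -284773029/225198790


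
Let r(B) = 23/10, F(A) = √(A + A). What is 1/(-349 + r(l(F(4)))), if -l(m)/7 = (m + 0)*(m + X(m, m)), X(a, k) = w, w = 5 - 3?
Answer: -10/3467 ≈ -0.0028843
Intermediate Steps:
w = 2
X(a, k) = 2
F(A) = √2*√A (F(A) = √(2*A) = √2*√A)
l(m) = -7*m*(2 + m) (l(m) = -7*(m + 0)*(m + 2) = -7*m*(2 + m))
r(B) = 23/10 (r(B) = 23*(⅒) = 23/10)
1/(-349 + r(l(F(4)))) = 1/(-349 + 23/10) = 1/(-3467/10) = -10/3467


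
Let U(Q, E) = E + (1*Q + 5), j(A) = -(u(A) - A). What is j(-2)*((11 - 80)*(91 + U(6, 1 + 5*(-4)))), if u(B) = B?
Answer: 0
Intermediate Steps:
j(A) = 0 (j(A) = -(A - A) = -1*0 = 0)
U(Q, E) = 5 + E + Q (U(Q, E) = E + (Q + 5) = E + (5 + Q) = 5 + E + Q)
j(-2)*((11 - 80)*(91 + U(6, 1 + 5*(-4)))) = 0*((11 - 80)*(91 + (5 + (1 + 5*(-4)) + 6))) = 0*(-69*(91 + (5 + (1 - 20) + 6))) = 0*(-69*(91 + (5 - 19 + 6))) = 0*(-69*(91 - 8)) = 0*(-69*83) = 0*(-5727) = 0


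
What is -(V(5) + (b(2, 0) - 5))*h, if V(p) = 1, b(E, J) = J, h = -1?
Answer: -4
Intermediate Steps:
-(V(5) + (b(2, 0) - 5))*h = -(1 + (0 - 5))*(-1) = -(1 - 5)*(-1) = -(-4)*(-1) = -1*4 = -4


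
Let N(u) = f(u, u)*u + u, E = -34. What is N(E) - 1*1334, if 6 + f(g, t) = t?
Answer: -8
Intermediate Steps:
f(g, t) = -6 + t
N(u) = u + u*(-6 + u) (N(u) = (-6 + u)*u + u = u*(-6 + u) + u = u + u*(-6 + u))
N(E) - 1*1334 = -34*(-5 - 34) - 1*1334 = -34*(-39) - 1334 = 1326 - 1334 = -8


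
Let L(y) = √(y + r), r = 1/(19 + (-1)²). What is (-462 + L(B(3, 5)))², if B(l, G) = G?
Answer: (4620 - √505)²/100 ≈ 2.1137e+5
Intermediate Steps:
r = 1/20 (r = 1/(19 + 1) = 1/20 ≈ 0.050000)
L(y) = √(1/20 + y) (L(y) = √(y + 1/20) = √(1/20 + y))
(-462 + L(B(3, 5)))² = (-462 + √(5 + 100*5)/10)² = (-462 + √(5 + 500)/10)² = (-462 + √505/10)²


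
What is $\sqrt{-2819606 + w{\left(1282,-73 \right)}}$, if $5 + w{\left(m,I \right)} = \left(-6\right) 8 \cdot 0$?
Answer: $i \sqrt{2819611} \approx 1679.2 i$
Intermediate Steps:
$w{\left(m,I \right)} = -5$ ($w{\left(m,I \right)} = -5 + \left(-6\right) 8 \cdot 0 = -5 - 0 = -5 + 0 = -5$)
$\sqrt{-2819606 + w{\left(1282,-73 \right)}} = \sqrt{-2819606 - 5} = \sqrt{-2819611} = i \sqrt{2819611}$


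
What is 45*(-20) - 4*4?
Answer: -916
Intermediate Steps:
45*(-20) - 4*4 = -900 - 16 = -916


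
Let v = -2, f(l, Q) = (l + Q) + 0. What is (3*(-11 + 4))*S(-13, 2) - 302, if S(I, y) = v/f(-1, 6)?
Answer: -1468/5 ≈ -293.60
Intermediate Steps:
f(l, Q) = Q + l (f(l, Q) = (Q + l) + 0 = Q + l)
S(I, y) = -⅖ (S(I, y) = -2/(6 - 1) = -2/5 = -2*⅕ = -⅖)
(3*(-11 + 4))*S(-13, 2) - 302 = (3*(-11 + 4))*(-⅖) - 302 = (3*(-7))*(-⅖) - 302 = -21*(-⅖) - 302 = 42/5 - 302 = -1468/5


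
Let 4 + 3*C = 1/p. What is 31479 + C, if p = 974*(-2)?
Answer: 183955483/5844 ≈ 31478.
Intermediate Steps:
p = -1948
C = -7793/5844 (C = -4/3 + (1/3)/(-1948) = -4/3 + (1/3)*(-1/1948) = -4/3 - 1/5844 = -7793/5844 ≈ -1.3335)
31479 + C = 31479 - 7793/5844 = 183955483/5844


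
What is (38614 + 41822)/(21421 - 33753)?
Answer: -20109/3083 ≈ -6.5225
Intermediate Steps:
(38614 + 41822)/(21421 - 33753) = 80436/(-12332) = 80436*(-1/12332) = -20109/3083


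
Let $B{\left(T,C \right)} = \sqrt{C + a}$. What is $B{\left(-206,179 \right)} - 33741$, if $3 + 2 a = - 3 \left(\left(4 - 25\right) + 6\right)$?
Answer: $-33741 + 10 \sqrt{2} \approx -33727.0$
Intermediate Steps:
$a = 21$ ($a = - \frac{3}{2} + \frac{\left(-3\right) \left(\left(4 - 25\right) + 6\right)}{2} = - \frac{3}{2} + \frac{\left(-3\right) \left(-21 + 6\right)}{2} = - \frac{3}{2} + \frac{\left(-3\right) \left(-15\right)}{2} = - \frac{3}{2} + \frac{1}{2} \cdot 45 = - \frac{3}{2} + \frac{45}{2} = 21$)
$B{\left(T,C \right)} = \sqrt{21 + C}$ ($B{\left(T,C \right)} = \sqrt{C + 21} = \sqrt{21 + C}$)
$B{\left(-206,179 \right)} - 33741 = \sqrt{21 + 179} - 33741 = \sqrt{200} - 33741 = 10 \sqrt{2} - 33741 = -33741 + 10 \sqrt{2}$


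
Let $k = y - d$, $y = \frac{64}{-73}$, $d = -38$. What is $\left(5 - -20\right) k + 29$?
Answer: $\frac{69867}{73} \approx 957.08$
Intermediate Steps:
$y = - \frac{64}{73}$ ($y = 64 \left(- \frac{1}{73}\right) = - \frac{64}{73} \approx -0.87671$)
$k = \frac{2710}{73}$ ($k = - \frac{64}{73} - -38 = - \frac{64}{73} + 38 = \frac{2710}{73} \approx 37.123$)
$\left(5 - -20\right) k + 29 = \left(5 - -20\right) \frac{2710}{73} + 29 = \left(5 + 20\right) \frac{2710}{73} + 29 = 25 \cdot \frac{2710}{73} + 29 = \frac{67750}{73} + 29 = \frac{69867}{73}$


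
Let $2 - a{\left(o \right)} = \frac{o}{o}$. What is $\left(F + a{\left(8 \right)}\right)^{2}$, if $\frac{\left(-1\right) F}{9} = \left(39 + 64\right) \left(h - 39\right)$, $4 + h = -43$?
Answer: $6355756729$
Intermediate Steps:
$h = -47$ ($h = -4 - 43 = -47$)
$a{\left(o \right)} = 1$ ($a{\left(o \right)} = 2 - \frac{o}{o} = 2 - 1 = 1$)
$F = 79722$ ($F = - 9 \left(39 + 64\right) \left(-47 - 39\right) = - 9 \cdot 103 \left(-86\right) = \left(-9\right) \left(-8858\right) = 79722$)
$\left(F + a{\left(8 \right)}\right)^{2} = \left(79722 + 1\right)^{2} = 79723^{2} = 6355756729$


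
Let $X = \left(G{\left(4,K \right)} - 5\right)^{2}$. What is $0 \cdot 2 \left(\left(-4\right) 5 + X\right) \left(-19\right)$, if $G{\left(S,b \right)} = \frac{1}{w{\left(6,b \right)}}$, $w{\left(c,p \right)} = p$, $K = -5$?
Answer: $0$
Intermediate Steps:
$G{\left(S,b \right)} = \frac{1}{b}$
$X = \frac{676}{25}$ ($X = \left(\frac{1}{-5} - 5\right)^{2} = \left(- \frac{1}{5} - 5\right)^{2} = \left(- \frac{26}{5}\right)^{2} = \frac{676}{25} \approx 27.04$)
$0 \cdot 2 \left(\left(-4\right) 5 + X\right) \left(-19\right) = 0 \cdot 2 \left(\left(-4\right) 5 + \frac{676}{25}\right) \left(-19\right) = 0 \left(-20 + \frac{676}{25}\right) \left(-19\right) = 0 \cdot \frac{176}{25} \left(-19\right) = 0 \left(-19\right) = 0$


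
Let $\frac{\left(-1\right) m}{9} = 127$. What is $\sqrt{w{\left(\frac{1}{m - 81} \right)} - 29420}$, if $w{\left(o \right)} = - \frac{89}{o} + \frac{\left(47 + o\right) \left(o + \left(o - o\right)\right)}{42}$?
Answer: $\frac{\sqrt{210143487991290}}{51408} \approx 281.99$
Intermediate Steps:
$m = -1143$ ($m = \left(-9\right) 127 = -1143$)
$w{\left(o \right)} = - \frac{89}{o} + \frac{o \left(47 + o\right)}{42}$ ($w{\left(o \right)} = - \frac{89}{o} + \left(47 + o\right) \left(o + 0\right) \frac{1}{42} = - \frac{89}{o} + \left(47 + o\right) o \frac{1}{42} = - \frac{89}{o} + o \left(47 + o\right) \frac{1}{42} = - \frac{89}{o} + \frac{o \left(47 + o\right)}{42}$)
$\sqrt{w{\left(\frac{1}{m - 81} \right)} - 29420} = \sqrt{\frac{-3738 + \left(\frac{1}{-1143 - 81}\right)^{2} \left(47 + \frac{1}{-1143 - 81}\right)}{42 \frac{1}{-1143 - 81}} - 29420} = \sqrt{\frac{-3738 + \left(\frac{1}{-1224}\right)^{2} \left(47 + \frac{1}{-1224}\right)}{42 \frac{1}{-1224}} - 29420} = \sqrt{\frac{-3738 + \left(- \frac{1}{1224}\right)^{2} \left(47 - \frac{1}{1224}\right)}{42 \left(- \frac{1}{1224}\right)} - 29420} = \sqrt{\frac{1}{42} \left(-1224\right) \left(-3738 + \frac{1}{1498176} \cdot \frac{57527}{1224}\right) - 29420} = \sqrt{\frac{1}{42} \left(-1224\right) \left(-3738 + \frac{57527}{1833767424}\right) - 29420} = \sqrt{\frac{1}{42} \left(-1224\right) \left(- \frac{6854622573385}{1833767424}\right) - 29420} = \sqrt{\frac{6854622573385}{62923392} - 29420} = \sqrt{\frac{5003416380745}{62923392}} = \frac{\sqrt{210143487991290}}{51408}$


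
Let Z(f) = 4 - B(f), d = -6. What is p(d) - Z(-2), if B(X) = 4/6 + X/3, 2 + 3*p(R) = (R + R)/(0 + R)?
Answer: -4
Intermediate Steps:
p(R) = 0 (p(R) = -⅔ + ((R + R)/(0 + R))/3 = -⅔ + ((2*R)/R)/3 = -⅔ + (⅓)*2 = -⅔ + ⅔ = 0)
B(X) = ⅔ + X/3 (B(X) = 4*(⅙) + X*(⅓) = ⅔ + X/3)
Z(f) = 10/3 - f/3 (Z(f) = 4 - (⅔ + f/3) = 4 + (-⅔ - f/3) = 10/3 - f/3)
p(d) - Z(-2) = 0 - (10/3 - ⅓*(-2)) = 0 - (10/3 + ⅔) = 0 - 1*4 = 0 - 4 = -4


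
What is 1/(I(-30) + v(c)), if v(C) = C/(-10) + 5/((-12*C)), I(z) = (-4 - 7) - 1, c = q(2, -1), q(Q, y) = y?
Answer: -60/689 ≈ -0.087083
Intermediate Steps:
c = -1
I(z) = -12 (I(z) = -11 - 1 = -12)
v(C) = -5/(12*C) - C/10 (v(C) = C*(-⅒) + 5*(-1/(12*C)) = -C/10 - 5/(12*C) = -5/(12*C) - C/10)
1/(I(-30) + v(c)) = 1/(-12 + (-5/12/(-1) - ⅒*(-1))) = 1/(-12 + (-5/12*(-1) + ⅒)) = 1/(-12 + (5/12 + ⅒)) = 1/(-12 + 31/60) = 1/(-689/60) = -60/689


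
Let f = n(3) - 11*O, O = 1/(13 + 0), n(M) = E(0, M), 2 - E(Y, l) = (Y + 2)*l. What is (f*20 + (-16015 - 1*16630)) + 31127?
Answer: -20994/13 ≈ -1614.9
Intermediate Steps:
E(Y, l) = 2 - l*(2 + Y) (E(Y, l) = 2 - (Y + 2)*l = 2 - (2 + Y)*l = 2 - l*(2 + Y))
n(M) = 2 - 2*M (n(M) = 2 - 2*M - 1*0*M = 2 - 2*M + 0 = 2 - 2*M)
O = 1/13 ≈ 0.076923
f = -63/13 (f = (2 - 2*3) - 11*1/13 = (2 - 6) - 11/13 = -4 - 11/13 = -63/13 ≈ -4.8462)
(f*20 + (-16015 - 1*16630)) + 31127 = (-63/13*20 + (-16015 - 1*16630)) + 31127 = (-1260/13 + (-16015 - 16630)) + 31127 = (-1260/13 - 32645) + 31127 = -425645/13 + 31127 = -20994/13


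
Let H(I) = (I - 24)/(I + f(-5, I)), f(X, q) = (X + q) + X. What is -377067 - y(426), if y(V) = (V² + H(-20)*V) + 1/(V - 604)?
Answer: -2487184541/4450 ≈ -5.5892e+5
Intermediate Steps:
f(X, q) = q + 2*X
H(I) = (-24 + I)/(-10 + 2*I) (H(I) = (I - 24)/(I + (I + 2*(-5))) = (-24 + I)/(I + (I - 10)) = (-24 + I)/(I + (-10 + I)) = (-24 + I)/(-10 + 2*I))
y(V) = V² + 1/(-604 + V) + 22*V/25 (y(V) = (V² + ((-24 - 20)/(2*(-5 - 20)))*V) + 1/(V - 604) = (V² + ((½)*(-44)/(-25))*V) + 1/(-604 + V) = (V² + ((½)*(-1/25)*(-44))*V) + 1/(-604 + V) = (V² + 22*V/25) + 1/(-604 + V) = V² + 1/(-604 + V) + 22*V/25)
-377067 - y(426) = -377067 - (25 - 15078*426² - 13288*426 + 25*426³)/(25*(-604 + 426)) = -377067 - (25 - 15078*181476 - 5660688 + 25*77308776)/(25*(-178)) = -377067 - (-1)*(25 - 2736295128 - 5660688 + 1932719400)/(25*178) = -377067 - (-1)*(-809236391)/(25*178) = -377067 - 1*809236391/4450 = -377067 - 809236391/4450 = -2487184541/4450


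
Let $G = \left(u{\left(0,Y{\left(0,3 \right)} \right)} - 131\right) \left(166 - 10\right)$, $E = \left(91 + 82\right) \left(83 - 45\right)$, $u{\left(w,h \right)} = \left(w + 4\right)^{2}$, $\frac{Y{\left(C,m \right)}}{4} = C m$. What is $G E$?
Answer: $-117937560$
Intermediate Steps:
$Y{\left(C,m \right)} = 4 C m$
$u{\left(w,h \right)} = \left(4 + w\right)^{2}$
$E = 6574$ ($E = 173 \cdot 38 = 6574$)
$G = -17940$ ($G = \left(\left(4 + 0\right)^{2} - 131\right) \left(166 - 10\right) = \left(4^{2} - 131\right) 156 = \left(16 - 131\right) 156 = \left(-115\right) 156 = -17940$)
$G E = \left(-17940\right) 6574 = -117937560$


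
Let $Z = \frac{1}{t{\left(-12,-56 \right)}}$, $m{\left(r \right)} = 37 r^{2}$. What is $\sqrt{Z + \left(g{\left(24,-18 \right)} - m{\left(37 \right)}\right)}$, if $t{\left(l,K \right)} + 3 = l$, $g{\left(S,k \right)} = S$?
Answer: $\frac{2 i \sqrt{2847885}}{15} \approx 225.01 i$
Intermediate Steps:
$t{\left(l,K \right)} = -3 + l$
$Z = - \frac{1}{15}$ ($Z = \frac{1}{-3 - 12} = \frac{1}{-15} = - \frac{1}{15} \approx -0.066667$)
$\sqrt{Z + \left(g{\left(24,-18 \right)} - m{\left(37 \right)}\right)} = \sqrt{- \frac{1}{15} + \left(24 - 37 \cdot 37^{2}\right)} = \sqrt{- \frac{1}{15} + \left(24 - 37 \cdot 1369\right)} = \sqrt{- \frac{1}{15} + \left(24 - 50653\right)} = \sqrt{- \frac{1}{15} - 50629} = \sqrt{- \frac{759436}{15}} = \frac{2 i \sqrt{2847885}}{15}$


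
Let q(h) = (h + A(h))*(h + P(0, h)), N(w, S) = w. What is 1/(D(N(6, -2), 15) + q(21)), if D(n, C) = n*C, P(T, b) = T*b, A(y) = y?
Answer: 1/972 ≈ 0.0010288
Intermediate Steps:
q(h) = 2*h² (q(h) = (h + h)*(h + 0*h) = (2*h)*(h + 0) = (2*h)*h = 2*h²)
D(n, C) = C*n
1/(D(N(6, -2), 15) + q(21)) = 1/(15*6 + 2*21²) = 1/(90 + 2*441) = 1/(90 + 882) = 1/972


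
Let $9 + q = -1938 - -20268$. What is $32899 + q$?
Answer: $51220$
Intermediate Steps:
$q = 18321$ ($q = -9 - -18330 = -9 + \left(-1938 + 20268\right) = -9 + 18330 = 18321$)
$32899 + q = 32899 + 18321 = 51220$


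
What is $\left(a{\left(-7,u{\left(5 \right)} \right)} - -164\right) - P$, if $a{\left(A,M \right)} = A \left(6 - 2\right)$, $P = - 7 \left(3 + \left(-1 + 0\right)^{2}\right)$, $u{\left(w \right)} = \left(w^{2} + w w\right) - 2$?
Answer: $164$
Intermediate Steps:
$u{\left(w \right)} = -2 + 2 w^{2}$ ($u{\left(w \right)} = \left(w^{2} + w^{2}\right) - 2 = 2 w^{2} - 2 = -2 + 2 w^{2}$)
$P = -28$ ($P = - 7 \left(3 + \left(-1\right)^{2}\right) = - 7 \left(3 + 1\right) = \left(-7\right) 4 = -28$)
$a{\left(A,M \right)} = 4 A$ ($a{\left(A,M \right)} = A 4 = 4 A$)
$\left(a{\left(-7,u{\left(5 \right)} \right)} - -164\right) - P = \left(4 \left(-7\right) - -164\right) - -28 = \left(-28 + 164\right) + 28 = 136 + 28 = 164$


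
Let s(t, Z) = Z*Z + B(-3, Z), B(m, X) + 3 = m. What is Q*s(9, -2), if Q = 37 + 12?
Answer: -98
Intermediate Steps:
Q = 49
B(m, X) = -3 + m
s(t, Z) = -6 + Z² (s(t, Z) = Z*Z + (-3 - 3) = Z² - 6 = -6 + Z²)
Q*s(9, -2) = 49*(-6 + (-2)²) = 49*(-6 + 4) = 49*(-2) = -98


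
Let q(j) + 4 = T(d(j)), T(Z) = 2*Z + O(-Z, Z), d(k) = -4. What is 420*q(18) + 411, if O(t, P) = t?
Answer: -2949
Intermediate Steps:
T(Z) = Z (T(Z) = 2*Z - Z = Z)
q(j) = -8 (q(j) = -4 - 4 = -8)
420*q(18) + 411 = 420*(-8) + 411 = -3360 + 411 = -2949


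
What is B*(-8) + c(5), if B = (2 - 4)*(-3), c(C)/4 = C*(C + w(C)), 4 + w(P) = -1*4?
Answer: -108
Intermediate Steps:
w(P) = -8 (w(P) = -4 - 1*4 = -4 - 4 = -8)
c(C) = 4*C*(-8 + C) (c(C) = 4*(C*(C - 8)) = 4*(C*(-8 + C)) = 4*C*(-8 + C))
B = 6 (B = -2*(-3) = 6)
B*(-8) + c(5) = 6*(-8) + 4*5*(-8 + 5) = -48 + 4*5*(-3) = -48 - 60 = -108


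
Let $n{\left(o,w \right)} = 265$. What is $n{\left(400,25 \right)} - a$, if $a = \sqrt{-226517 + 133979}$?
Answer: $265 - 3 i \sqrt{10282} \approx 265.0 - 304.2 i$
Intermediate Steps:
$a = 3 i \sqrt{10282}$ ($a = \sqrt{-92538} = 3 i \sqrt{10282} \approx 304.2 i$)
$n{\left(400,25 \right)} - a = 265 - 3 i \sqrt{10282}$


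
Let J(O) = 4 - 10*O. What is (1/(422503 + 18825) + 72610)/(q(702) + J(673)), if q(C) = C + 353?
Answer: -32044826081/2502771088 ≈ -12.804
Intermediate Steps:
q(C) = 353 + C
(1/(422503 + 18825) + 72610)/(q(702) + J(673)) = (1/(422503 + 18825) + 72610)/((353 + 702) + (4 - 10*673)) = (1/441328 + 72610)/(1055 + (4 - 6730)) = (1/441328 + 72610)/(1055 - 6726) = (32044826081/441328)/(-5671) = (32044826081/441328)*(-1/5671) = -32044826081/2502771088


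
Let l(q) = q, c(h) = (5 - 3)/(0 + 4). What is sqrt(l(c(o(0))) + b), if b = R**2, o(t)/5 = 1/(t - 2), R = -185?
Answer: sqrt(136902)/2 ≈ 185.00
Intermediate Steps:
o(t) = 5/(-2 + t) (o(t) = 5/(t - 2) = 5/(-2 + t))
c(h) = 1/2 (c(h) = 2/4 = 2*(1/4) = 1/2)
b = 34225 (b = (-185)**2 = 34225)
sqrt(l(c(o(0))) + b) = sqrt(1/2 + 34225) = sqrt(68451/2) = sqrt(136902)/2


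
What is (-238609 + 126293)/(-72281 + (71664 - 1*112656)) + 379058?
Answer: 42937149150/113273 ≈ 3.7906e+5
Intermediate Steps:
(-238609 + 126293)/(-72281 + (71664 - 1*112656)) + 379058 = -112316/(-72281 + (71664 - 112656)) + 379058 = -112316/(-72281 - 40992) + 379058 = -112316/(-113273) + 379058 = -112316*(-1/113273) + 379058 = 112316/113273 + 379058 = 42937149150/113273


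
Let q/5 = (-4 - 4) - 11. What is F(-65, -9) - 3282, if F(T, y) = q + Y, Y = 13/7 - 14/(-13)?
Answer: -307040/91 ≈ -3374.1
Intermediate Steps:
q = -95 (q = 5*((-4 - 4) - 11) = 5*(-8 - 11) = 5*(-19) = -95)
Y = 267/91 (Y = 13*(⅐) - 14*(-1/13) = 13/7 + 14/13 = 267/91 ≈ 2.9341)
F(T, y) = -8378/91 (F(T, y) = -95 + 267/91 = -8378/91)
F(-65, -9) - 3282 = -8378/91 - 3282 = -307040/91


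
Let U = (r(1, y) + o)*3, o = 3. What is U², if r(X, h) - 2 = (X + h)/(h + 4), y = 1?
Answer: 6561/25 ≈ 262.44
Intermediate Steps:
r(X, h) = 2 + (X + h)/(4 + h) (r(X, h) = 2 + (X + h)/(h + 4) = 2 + (X + h)/(4 + h))
U = 81/5 (U = ((8 + 1 + 3*1)/(4 + 1) + 3)*3 = ((8 + 1 + 3)/5 + 3)*3 = ((⅕)*12 + 3)*3 = (12/5 + 3)*3 = (27/5)*3 = 81/5 ≈ 16.200)
U² = (81/5)² = 6561/25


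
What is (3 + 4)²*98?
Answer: 4802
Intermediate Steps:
(3 + 4)²*98 = 7²*98 = 49*98 = 4802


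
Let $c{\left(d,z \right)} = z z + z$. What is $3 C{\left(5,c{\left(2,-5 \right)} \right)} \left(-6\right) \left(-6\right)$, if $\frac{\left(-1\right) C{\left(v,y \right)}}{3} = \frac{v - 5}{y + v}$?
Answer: $0$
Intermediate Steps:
$c{\left(d,z \right)} = z + z^{2}$ ($c{\left(d,z \right)} = z^{2} + z = z + z^{2}$)
$C{\left(v,y \right)} = - \frac{3 \left(-5 + v\right)}{v + y}$ ($C{\left(v,y \right)} = - 3 \frac{v - 5}{y + v} = - 3 \frac{-5 + v}{v + y} = - \frac{3 \left(-5 + v\right)}{v + y}$)
$3 C{\left(5,c{\left(2,-5 \right)} \right)} \left(-6\right) \left(-6\right) = 3 \frac{3 \left(5 - 5\right)}{5 - 5 \left(1 - 5\right)} \left(-6\right) \left(-6\right) = 3 \frac{3 \left(5 - 5\right)}{5 - -20} \left(-6\right) \left(-6\right) = 3 \cdot 3 \frac{1}{5 + 20} \cdot 0 \left(-6\right) \left(-6\right) = 3 \cdot 3 \cdot \frac{1}{25} \cdot 0 \left(-6\right) \left(-6\right) = 3 \cdot 0 \left(-6\right) \left(-6\right) = 0 \left(-6\right) \left(-6\right) = 0 \left(-6\right) = 0$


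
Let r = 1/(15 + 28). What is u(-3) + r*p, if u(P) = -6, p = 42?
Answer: -216/43 ≈ -5.0233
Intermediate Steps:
r = 1/43 ≈ 0.023256
u(-3) + r*p = -6 + (1/43)*42 = -6 + 42/43 = -216/43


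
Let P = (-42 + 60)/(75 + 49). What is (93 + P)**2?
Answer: 33350625/3844 ≈ 8676.0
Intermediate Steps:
P = 9/62 (P = 18/124 = 18*(1/124) = 9/62 ≈ 0.14516)
(93 + P)**2 = (93 + 9/62)**2 = (5775/62)**2 = 33350625/3844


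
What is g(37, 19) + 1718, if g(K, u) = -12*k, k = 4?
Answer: 1670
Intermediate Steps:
g(K, u) = -48 (g(K, u) = -12*4 = -48)
g(37, 19) + 1718 = -48 + 1718 = 1670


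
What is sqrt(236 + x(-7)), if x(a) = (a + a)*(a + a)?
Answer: 12*sqrt(3) ≈ 20.785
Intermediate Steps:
x(a) = 4*a**2 (x(a) = (2*a)*(2*a) = 4*a**2)
sqrt(236 + x(-7)) = sqrt(236 + 4*(-7)**2) = sqrt(236 + 4*49) = sqrt(236 + 196) = sqrt(432) = 12*sqrt(3)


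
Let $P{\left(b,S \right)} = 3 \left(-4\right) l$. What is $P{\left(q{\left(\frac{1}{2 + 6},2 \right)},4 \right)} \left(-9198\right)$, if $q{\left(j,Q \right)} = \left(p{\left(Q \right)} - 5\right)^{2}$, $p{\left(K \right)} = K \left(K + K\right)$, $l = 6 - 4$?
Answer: $220752$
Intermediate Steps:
$l = 2$
$p{\left(K \right)} = 2 K^{2}$ ($p{\left(K \right)} = K 2 K = 2 K^{2}$)
$q{\left(j,Q \right)} = \left(-5 + 2 Q^{2}\right)^{2}$ ($q{\left(j,Q \right)} = \left(2 Q^{2} - 5\right)^{2} = \left(-5 + 2 Q^{2}\right)^{2}$)
$P{\left(b,S \right)} = -24$ ($P{\left(b,S \right)} = 3 \left(-4\right) 2 = \left(-12\right) 2 = -24$)
$P{\left(q{\left(\frac{1}{2 + 6},2 \right)},4 \right)} \left(-9198\right) = \left(-24\right) \left(-9198\right) = 220752$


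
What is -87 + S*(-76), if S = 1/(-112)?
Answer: -2417/28 ≈ -86.321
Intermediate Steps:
S = -1/112 (S = 1*(-1/112) = -1/112 ≈ -0.0089286)
-87 + S*(-76) = -87 - 1/112*(-76) = -87 + 19/28 = -2417/28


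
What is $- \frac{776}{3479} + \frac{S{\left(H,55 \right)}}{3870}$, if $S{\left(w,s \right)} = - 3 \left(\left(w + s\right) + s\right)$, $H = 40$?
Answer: $- \frac{50763}{149597} \approx -0.33933$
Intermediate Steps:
$S{\left(w,s \right)} = - 6 s - 3 w$ ($S{\left(w,s \right)} = - 3 \left(\left(s + w\right) + s\right) = - 3 \left(w + 2 s\right) = - 6 s - 3 w$)
$- \frac{776}{3479} + \frac{S{\left(H,55 \right)}}{3870} = - \frac{776}{3479} + \frac{\left(-6\right) 55 - 120}{3870} = \left(-776\right) \frac{1}{3479} + \left(-330 - 120\right) \frac{1}{3870} = - \frac{776}{3479} - \frac{5}{43} = - \frac{50763}{149597}$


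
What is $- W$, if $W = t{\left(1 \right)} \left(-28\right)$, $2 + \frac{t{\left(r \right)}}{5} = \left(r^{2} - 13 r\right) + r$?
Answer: $-1820$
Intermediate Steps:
$t{\left(r \right)} = -10 - 60 r + 5 r^{2}$ ($t{\left(r \right)} = -10 + 5 \left(\left(r^{2} - 13 r\right) + r\right) = -10 + 5 \left(r^{2} - 12 r\right) = -10 + \left(- 60 r + 5 r^{2}\right) = -10 - 60 r + 5 r^{2}$)
$W = 1820$ ($W = \left(-10 - 60 + 5 \cdot 1^{2}\right) \left(-28\right) = \left(-10 - 60 + 5 \cdot 1\right) \left(-28\right) = \left(-10 - 60 + 5\right) \left(-28\right) = \left(-65\right) \left(-28\right) = 1820$)
$- W = \left(-1\right) 1820 = -1820$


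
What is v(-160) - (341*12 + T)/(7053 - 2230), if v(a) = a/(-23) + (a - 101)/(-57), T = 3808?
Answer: 20860443/2107651 ≈ 9.8975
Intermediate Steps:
v(a) = 101/57 - 80*a/1311 (v(a) = a*(-1/23) + (-101 + a)*(-1/57) = -a/23 + (101/57 - a/57) = 101/57 - 80*a/1311)
v(-160) - (341*12 + T)/(7053 - 2230) = (101/57 - 80/1311*(-160)) - (341*12 + 3808)/(7053 - 2230) = (101/57 + 12800/1311) - (4092 + 3808)/4823 = 5041/437 - 7900/4823 = 20860443/2107651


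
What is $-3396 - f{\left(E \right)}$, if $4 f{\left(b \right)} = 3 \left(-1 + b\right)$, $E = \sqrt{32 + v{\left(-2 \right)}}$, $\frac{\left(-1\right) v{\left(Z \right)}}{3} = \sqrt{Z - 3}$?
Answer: $- \frac{13581}{4} - \frac{3 \sqrt{32 - 3 i \sqrt{5}}}{4} \approx -3399.5 + 0.4423 i$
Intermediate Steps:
$v{\left(Z \right)} = - 3 \sqrt{-3 + Z}$ ($v{\left(Z \right)} = - 3 \sqrt{Z - 3} = - 3 \sqrt{-3 + Z}$)
$E = \sqrt{32 - 3 i \sqrt{5}}$ ($E = \sqrt{32 - 3 \sqrt{-3 - 2}} = \sqrt{32 - 3 \sqrt{-5}} = \sqrt{32 - 3 i \sqrt{5}} \approx 5.6875 - 0.58973 i$)
$f{\left(b \right)} = - \frac{3}{4} + \frac{3 b}{4}$ ($f{\left(b \right)} = \frac{3 \left(-1 + b\right)}{4} = \frac{-3 + 3 b}{4} = - \frac{3}{4} + \frac{3 b}{4}$)
$-3396 - f{\left(E \right)} = -3396 - \left(- \frac{3}{4} + \frac{3 \sqrt{32 - 3 i \sqrt{5}}}{4}\right) = -3396 + \left(\frac{3}{4} - \frac{3 \sqrt{32 - 3 i \sqrt{5}}}{4}\right) = - \frac{13581}{4} - \frac{3 \sqrt{32 - 3 i \sqrt{5}}}{4}$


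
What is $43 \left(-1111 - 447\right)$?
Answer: $-66994$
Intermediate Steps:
$43 \left(-1111 - 447\right) = 43 \left(-1558\right) = -66994$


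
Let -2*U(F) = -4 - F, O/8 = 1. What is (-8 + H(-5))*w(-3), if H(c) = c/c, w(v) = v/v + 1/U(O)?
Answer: -49/6 ≈ -8.1667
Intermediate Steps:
O = 8 (O = 8*1 = 8)
U(F) = 2 + F/2 (U(F) = -(-4 - F)/2 = 2 + F/2)
w(v) = 7/6 (w(v) = v/v + 1/(2 + (½)*8) = 1 + 1/(2 + 4) = 1 + 1/6 = 1 + 1*(⅙) = 1 + ⅙ = 7/6)
H(c) = 1
(-8 + H(-5))*w(-3) = (-8 + 1)*(7/6) = -7*7/6 = -49/6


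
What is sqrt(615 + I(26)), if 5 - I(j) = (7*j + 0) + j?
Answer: 2*sqrt(103) ≈ 20.298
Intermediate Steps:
I(j) = 5 - 8*j (I(j) = 5 - ((7*j + 0) + j) = 5 - (7*j + j) = 5 - 8*j)
sqrt(615 + I(26)) = sqrt(615 + (5 - 8*26)) = sqrt(615 + (5 - 208)) = sqrt(615 - 203) = sqrt(412) = 2*sqrt(103)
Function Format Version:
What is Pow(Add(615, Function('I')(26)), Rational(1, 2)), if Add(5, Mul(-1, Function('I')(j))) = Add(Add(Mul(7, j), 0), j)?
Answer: Mul(2, Pow(103, Rational(1, 2))) ≈ 20.298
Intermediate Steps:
Function('I')(j) = Add(5, Mul(-8, j)) (Function('I')(j) = Add(5, Mul(-1, Add(Add(Mul(7, j), 0), j))) = Add(5, Mul(-1, Add(Mul(7, j), j))) = Add(5, Mul(-1, Mul(8, j))) = Add(5, Mul(-8, j)))
Pow(Add(615, Function('I')(26)), Rational(1, 2)) = Pow(Add(615, Add(5, Mul(-8, 26))), Rational(1, 2)) = Pow(Add(615, Add(5, -208)), Rational(1, 2)) = Pow(Add(615, -203), Rational(1, 2)) = Pow(412, Rational(1, 2)) = Mul(2, Pow(103, Rational(1, 2)))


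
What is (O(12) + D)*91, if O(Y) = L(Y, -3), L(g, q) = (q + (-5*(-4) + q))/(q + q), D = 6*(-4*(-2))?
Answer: 12467/3 ≈ 4155.7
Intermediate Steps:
D = 48 (D = 6*8 = 48)
L(g, q) = (20 + 2*q)/(2*q) (L(g, q) = (q + (20 + q))/((2*q)) = (20 + 2*q)*(1/(2*q)) = (20 + 2*q)/(2*q))
O(Y) = -7/3 (O(Y) = (10 - 3)/(-3) = -1/3*7 = -7/3)
(O(12) + D)*91 = (-7/3 + 48)*91 = (137/3)*91 = 12467/3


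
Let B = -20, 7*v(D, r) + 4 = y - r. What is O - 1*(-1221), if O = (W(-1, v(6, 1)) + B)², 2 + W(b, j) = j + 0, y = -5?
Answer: 86725/49 ≈ 1769.9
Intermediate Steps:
v(D, r) = -9/7 - r/7 (v(D, r) = -4/7 + (-5 - r)/7 = -4/7 + (-5/7 - r/7) = -9/7 - r/7)
W(b, j) = -2 + j (W(b, j) = -2 + (j + 0) = -2 + j)
O = 26896/49 (O = ((-2 + (-9/7 - ⅐*1)) - 20)² = ((-2 + (-9/7 - ⅐)) - 20)² = ((-2 - 10/7) - 20)² = (-24/7 - 20)² = (-164/7)² = 26896/49 ≈ 548.90)
O - 1*(-1221) = 26896/49 - 1*(-1221) = 26896/49 + 1221 = 86725/49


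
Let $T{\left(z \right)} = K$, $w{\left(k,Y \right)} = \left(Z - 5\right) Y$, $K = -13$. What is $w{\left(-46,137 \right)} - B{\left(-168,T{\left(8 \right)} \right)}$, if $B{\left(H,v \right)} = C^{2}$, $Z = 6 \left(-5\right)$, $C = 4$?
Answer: $-4811$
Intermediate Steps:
$Z = -30$
$w{\left(k,Y \right)} = - 35 Y$ ($w{\left(k,Y \right)} = \left(-30 - 5\right) Y = - 35 Y$)
$T{\left(z \right)} = -13$
$B{\left(H,v \right)} = 16$ ($B{\left(H,v \right)} = 4^{2} = 16$)
$w{\left(-46,137 \right)} - B{\left(-168,T{\left(8 \right)} \right)} = \left(-35\right) 137 - 16 = -4795 - 16 = -4811$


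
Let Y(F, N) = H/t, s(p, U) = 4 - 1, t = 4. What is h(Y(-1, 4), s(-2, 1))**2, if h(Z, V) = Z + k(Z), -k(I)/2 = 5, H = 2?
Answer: 361/4 ≈ 90.250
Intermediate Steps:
k(I) = -10 (k(I) = -2*5 = -10)
s(p, U) = 3
Y(F, N) = 1/2 (Y(F, N) = 2/4 = 2*(1/4) = 1/2)
h(Z, V) = -10 + Z (h(Z, V) = Z - 10 = -10 + Z)
h(Y(-1, 4), s(-2, 1))**2 = (-10 + 1/2)**2 = (-19/2)**2 = 361/4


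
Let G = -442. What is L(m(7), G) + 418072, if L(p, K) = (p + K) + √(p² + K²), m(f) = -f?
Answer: 417623 + √195413 ≈ 4.1807e+5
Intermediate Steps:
L(p, K) = K + p + √(K² + p²) (L(p, K) = (K + p) + √(K² + p²) = K + p + √(K² + p²))
L(m(7), G) + 418072 = (-442 - 1*7 + √((-442)² + (-1*7)²)) + 418072 = (-442 - 7 + √(195364 + (-7)²)) + 418072 = (-442 - 7 + √(195364 + 49)) + 418072 = (-442 - 7 + √195413) + 418072 = (-449 + √195413) + 418072 = 417623 + √195413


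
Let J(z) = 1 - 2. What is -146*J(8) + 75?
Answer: 221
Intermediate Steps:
J(z) = -1
-146*J(8) + 75 = -146*(-1) + 75 = 146 + 75 = 221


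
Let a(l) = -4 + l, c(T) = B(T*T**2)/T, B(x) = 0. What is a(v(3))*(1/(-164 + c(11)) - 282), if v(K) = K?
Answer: 46249/164 ≈ 282.01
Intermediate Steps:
c(T) = 0 (c(T) = 0/T = 0)
a(v(3))*(1/(-164 + c(11)) - 282) = (-4 + 3)*(1/(-164 + 0) - 282) = -(1/(-164) - 282) = -(-1/164 - 282) = -1*(-46249/164) = 46249/164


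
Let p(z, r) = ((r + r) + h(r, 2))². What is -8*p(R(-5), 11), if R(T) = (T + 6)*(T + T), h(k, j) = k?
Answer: -8712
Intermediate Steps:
R(T) = 2*T*(6 + T) (R(T) = (6 + T)*(2*T) = 2*T*(6 + T))
p(z, r) = 9*r² (p(z, r) = ((r + r) + r)² = (2*r + r)² = (3*r)² = 9*r²)
-8*p(R(-5), 11) = -72*11² = -72*121 = -8*1089 = -8712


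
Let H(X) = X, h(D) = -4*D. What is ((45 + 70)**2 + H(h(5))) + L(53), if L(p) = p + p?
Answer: 13311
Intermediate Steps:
L(p) = 2*p
((45 + 70)**2 + H(h(5))) + L(53) = ((45 + 70)**2 - 4*5) + 2*53 = (115**2 - 20) + 106 = (13225 - 20) + 106 = 13205 + 106 = 13311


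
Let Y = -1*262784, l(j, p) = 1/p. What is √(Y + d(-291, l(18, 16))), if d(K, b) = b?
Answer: 7*I*√85807/4 ≈ 512.63*I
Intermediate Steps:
Y = -262784
√(Y + d(-291, l(18, 16))) = √(-262784 + 1/16) = √(-4204543/16) = 7*I*√85807/4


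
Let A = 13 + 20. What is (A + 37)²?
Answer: 4900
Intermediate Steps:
A = 33
(A + 37)² = (33 + 37)² = 70² = 4900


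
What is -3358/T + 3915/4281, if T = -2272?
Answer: 3878413/1621072 ≈ 2.3925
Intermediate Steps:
-3358/T + 3915/4281 = -3358/(-2272) + 3915/4281 = -3358*(-1/2272) + 3915*(1/4281) = 1679/1136 + 1305/1427 = 3878413/1621072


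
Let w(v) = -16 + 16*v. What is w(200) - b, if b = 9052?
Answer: -5868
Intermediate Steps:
w(200) - b = (-16 + 16*200) - 1*9052 = (-16 + 3200) - 9052 = 3184 - 9052 = -5868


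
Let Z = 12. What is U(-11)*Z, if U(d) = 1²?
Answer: 12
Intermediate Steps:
U(d) = 1
U(-11)*Z = 1*12 = 12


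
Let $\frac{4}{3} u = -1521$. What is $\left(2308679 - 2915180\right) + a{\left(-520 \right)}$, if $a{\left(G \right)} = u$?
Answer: $- \frac{2430567}{4} \approx -6.0764 \cdot 10^{5}$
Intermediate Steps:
$u = - \frac{4563}{4}$ ($u = \frac{3}{4} \left(-1521\right) = - \frac{4563}{4} \approx -1140.8$)
$a{\left(G \right)} = - \frac{4563}{4}$
$\left(2308679 - 2915180\right) + a{\left(-520 \right)} = \left(2308679 - 2915180\right) - \frac{4563}{4} = -606501 - \frac{4563}{4} = - \frac{2430567}{4}$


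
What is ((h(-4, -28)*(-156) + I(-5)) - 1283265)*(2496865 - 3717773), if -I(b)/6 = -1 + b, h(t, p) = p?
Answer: 1561371625788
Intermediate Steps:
I(b) = 6 - 6*b (I(b) = -6*(-1 + b) = 6 - 6*b)
((h(-4, -28)*(-156) + I(-5)) - 1283265)*(2496865 - 3717773) = ((-28*(-156) + (6 - 6*(-5))) - 1283265)*(2496865 - 3717773) = ((4368 + (6 + 30)) - 1283265)*(-1220908) = ((4368 + 36) - 1283265)*(-1220908) = (4404 - 1283265)*(-1220908) = -1278861*(-1220908) = 1561371625788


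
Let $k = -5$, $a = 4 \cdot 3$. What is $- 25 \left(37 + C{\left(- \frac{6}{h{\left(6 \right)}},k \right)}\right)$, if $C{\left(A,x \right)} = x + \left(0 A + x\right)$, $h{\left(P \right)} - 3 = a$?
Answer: $-675$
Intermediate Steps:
$a = 12$
$h{\left(P \right)} = 15$ ($h{\left(P \right)} = 3 + 12 = 15$)
$C{\left(A,x \right)} = 2 x$ ($C{\left(A,x \right)} = x + \left(0 + x\right) = x + x = 2 x$)
$- 25 \left(37 + C{\left(- \frac{6}{h{\left(6 \right)}},k \right)}\right) = - 25 \left(37 + 2 \left(-5\right)\right) = - 25 \left(37 - 10\right) = \left(-25\right) 27 = -675$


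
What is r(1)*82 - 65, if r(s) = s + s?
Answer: 99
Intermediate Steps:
r(s) = 2*s
r(1)*82 - 65 = (2*1)*82 - 65 = 2*82 - 65 = 164 - 65 = 99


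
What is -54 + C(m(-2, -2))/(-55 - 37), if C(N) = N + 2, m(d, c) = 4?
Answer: -2487/46 ≈ -54.065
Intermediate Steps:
C(N) = 2 + N
-54 + C(m(-2, -2))/(-55 - 37) = -54 + (2 + 4)/(-55 - 37) = -54 + 6/(-92) = -54 - 1/92*6 = -54 - 3/46 = -2487/46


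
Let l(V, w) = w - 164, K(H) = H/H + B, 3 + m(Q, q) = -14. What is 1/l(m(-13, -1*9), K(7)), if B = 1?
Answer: -1/162 ≈ -0.0061728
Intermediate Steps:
m(Q, q) = -17 (m(Q, q) = -3 - 14 = -17)
K(H) = 2 (K(H) = H/H + 1 = 1 + 1 = 2)
l(V, w) = -164 + w
1/l(m(-13, -1*9), K(7)) = 1/(-164 + 2) = 1/(-162) = -1/162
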